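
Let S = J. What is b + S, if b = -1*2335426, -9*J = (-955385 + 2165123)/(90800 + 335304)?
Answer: -1492701742079/639156 ≈ -2.3354e+6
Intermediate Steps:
J = -201623/639156 (J = -(-955385 + 2165123)/(9*(90800 + 335304)) = -403246/(3*426104) = -1/9*604869/213052 = -201623/639156 ≈ -0.31545)
S = -201623/639156 ≈ -0.31545
b = -2335426
b + S = -2335426 - 201623/639156 = -1492701742079/639156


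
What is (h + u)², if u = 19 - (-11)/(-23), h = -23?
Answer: 10609/529 ≈ 20.055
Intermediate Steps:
u = 426/23 (u = 19 - (-11)*(-1)/23 = 19 - 1*11/23 = 19 - 11/23 = 426/23 ≈ 18.522)
(h + u)² = (-23 + 426/23)² = (-103/23)² = 10609/529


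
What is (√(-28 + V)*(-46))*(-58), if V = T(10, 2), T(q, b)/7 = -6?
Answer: 2668*I*√70 ≈ 22322.0*I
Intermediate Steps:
T(q, b) = -42 (T(q, b) = 7*(-6) = -42)
V = -42
(√(-28 + V)*(-46))*(-58) = (√(-28 - 42)*(-46))*(-58) = (√(-70)*(-46))*(-58) = ((I*√70)*(-46))*(-58) = -46*I*√70*(-58) = 2668*I*√70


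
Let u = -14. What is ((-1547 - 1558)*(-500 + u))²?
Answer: 2547120240900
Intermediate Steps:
((-1547 - 1558)*(-500 + u))² = ((-1547 - 1558)*(-500 - 14))² = (-3105*(-514))² = 1595970² = 2547120240900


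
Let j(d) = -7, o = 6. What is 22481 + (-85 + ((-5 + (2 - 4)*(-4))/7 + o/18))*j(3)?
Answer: 69212/3 ≈ 23071.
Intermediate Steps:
22481 + (-85 + ((-5 + (2 - 4)*(-4))/7 + o/18))*j(3) = 22481 + (-85 + ((-5 + (2 - 4)*(-4))/7 + 6/18))*(-7) = 22481 + (-85 + ((-5 - 2*(-4))*(⅐) + 6*(1/18)))*(-7) = 22481 + (-85 + ((-5 + 8)*(⅐) + ⅓))*(-7) = 22481 + (-85 + (3*(⅐) + ⅓))*(-7) = 22481 + (-85 + (3/7 + ⅓))*(-7) = 22481 + (-85 + 16/21)*(-7) = 22481 - 1769/21*(-7) = 22481 + 1769/3 = 69212/3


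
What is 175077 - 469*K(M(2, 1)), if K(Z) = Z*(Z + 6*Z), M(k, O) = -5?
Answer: 93002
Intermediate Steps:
K(Z) = 7*Z**2 (K(Z) = Z*(7*Z) = 7*Z**2)
175077 - 469*K(M(2, 1)) = 175077 - 469*7*(-5)**2 = 175077 - 469*7*25 = 175077 - 469*175 = 175077 - 1*82075 = 175077 - 82075 = 93002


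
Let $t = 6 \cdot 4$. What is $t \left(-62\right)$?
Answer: $-1488$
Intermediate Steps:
$t = 24$
$t \left(-62\right) = 24 \left(-62\right) = -1488$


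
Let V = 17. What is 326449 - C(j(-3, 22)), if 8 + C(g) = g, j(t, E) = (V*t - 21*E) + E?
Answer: 326948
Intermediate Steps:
j(t, E) = -20*E + 17*t (j(t, E) = (17*t - 21*E) + E = (-21*E + 17*t) + E = -20*E + 17*t)
C(g) = -8 + g
326449 - C(j(-3, 22)) = 326449 - (-8 + (-20*22 + 17*(-3))) = 326449 - (-8 + (-440 - 51)) = 326449 - (-8 - 491) = 326449 - 1*(-499) = 326449 + 499 = 326948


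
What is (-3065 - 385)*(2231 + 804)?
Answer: -10470750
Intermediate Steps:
(-3065 - 385)*(2231 + 804) = -3450*3035 = -10470750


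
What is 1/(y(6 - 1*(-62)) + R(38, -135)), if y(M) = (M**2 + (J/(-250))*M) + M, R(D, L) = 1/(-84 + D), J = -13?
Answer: 5750/26999207 ≈ 0.00021297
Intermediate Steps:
y(M) = M**2 + 263*M/250 (y(M) = (M**2 + (-13/(-250))*M) + M = (M**2 + (-13*(-1/250))*M) + M = (M**2 + 13*M/250) + M = M**2 + 263*M/250)
1/(y(6 - 1*(-62)) + R(38, -135)) = 1/((6 - 1*(-62))*(263 + 250*(6 - 1*(-62)))/250 + 1/(-84 + 38)) = 1/((6 + 62)*(263 + 250*(6 + 62))/250 + 1/(-46)) = 1/((1/250)*68*(263 + 250*68) - 1/46) = 1/((1/250)*68*(263 + 17000) - 1/46) = 1/((1/250)*68*17263 - 1/46) = 1/(586942/125 - 1/46) = 1/(26999207/5750) = 5750/26999207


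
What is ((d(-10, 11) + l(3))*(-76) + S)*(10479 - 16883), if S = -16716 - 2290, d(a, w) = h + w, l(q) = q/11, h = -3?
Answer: 1383148728/11 ≈ 1.2574e+8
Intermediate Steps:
l(q) = q/11 (l(q) = q*(1/11) = q/11)
d(a, w) = -3 + w
S = -19006
((d(-10, 11) + l(3))*(-76) + S)*(10479 - 16883) = (((-3 + 11) + (1/11)*3)*(-76) - 19006)*(10479 - 16883) = ((8 + 3/11)*(-76) - 19006)*(-6404) = ((91/11)*(-76) - 19006)*(-6404) = (-6916/11 - 19006)*(-6404) = -215982/11*(-6404) = 1383148728/11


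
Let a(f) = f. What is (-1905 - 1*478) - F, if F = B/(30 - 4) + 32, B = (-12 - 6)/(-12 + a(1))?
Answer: -345354/143 ≈ -2415.1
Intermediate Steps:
B = 18/11 (B = (-12 - 6)/(-12 + 1) = -18/(-11) = -18*(-1/11) = 18/11 ≈ 1.6364)
F = 4585/143 (F = 18/(11*(30 - 4)) + 32 = (18/11)/26 + 32 = (18/11)*(1/26) + 32 = 9/143 + 32 = 4585/143 ≈ 32.063)
(-1905 - 1*478) - F = (-1905 - 1*478) - 1*4585/143 = (-1905 - 478) - 4585/143 = -2383 - 4585/143 = -345354/143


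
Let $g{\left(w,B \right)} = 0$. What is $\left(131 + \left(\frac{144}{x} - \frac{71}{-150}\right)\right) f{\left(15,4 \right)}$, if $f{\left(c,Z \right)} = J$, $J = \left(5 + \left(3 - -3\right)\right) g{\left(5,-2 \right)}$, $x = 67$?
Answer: $0$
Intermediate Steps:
$J = 0$ ($J = \left(5 + \left(3 - -3\right)\right) 0 = \left(5 + \left(3 + 3\right)\right) 0 = \left(5 + 6\right) 0 = 11 \cdot 0 = 0$)
$f{\left(c,Z \right)} = 0$
$\left(131 + \left(\frac{144}{x} - \frac{71}{-150}\right)\right) f{\left(15,4 \right)} = \left(131 + \left(\frac{144}{67} - \frac{71}{-150}\right)\right) 0 = \left(131 + \left(144 \cdot \frac{1}{67} - - \frac{71}{150}\right)\right) 0 = \left(131 + \left(\frac{144}{67} + \frac{71}{150}\right)\right) 0 = \left(131 + \frac{26357}{10050}\right) 0 = \frac{1342907}{10050} \cdot 0 = 0$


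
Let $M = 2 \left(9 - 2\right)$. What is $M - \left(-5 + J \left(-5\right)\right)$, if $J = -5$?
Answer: $-6$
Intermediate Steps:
$M = 14$ ($M = 2 \cdot 7 = 14$)
$M - \left(-5 + J \left(-5\right)\right) = 14 - \left(-5 - -25\right) = 14 - \left(-5 + 25\right) = 14 - 20 = -6$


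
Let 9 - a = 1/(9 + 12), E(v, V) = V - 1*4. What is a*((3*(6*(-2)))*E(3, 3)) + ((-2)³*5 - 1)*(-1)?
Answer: 2543/7 ≈ 363.29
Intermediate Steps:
E(v, V) = -4 + V (E(v, V) = V - 4 = -4 + V)
a = 188/21 (a = 9 - 1/(9 + 12) = 9 - 1/21 = 188/21 ≈ 8.9524)
a*((3*(6*(-2)))*E(3, 3)) + ((-2)³*5 - 1)*(-1) = 188*((3*(6*(-2)))*(-4 + 3))/21 + ((-2)³*5 - 1)*(-1) = 188*((3*(-12))*(-1))/21 + (-8*5 - 1)*(-1) = 188*(-36*(-1))/21 + (-40 - 1)*(-1) = (188/21)*36 - 41*(-1) = 2256/7 + 41 = 2543/7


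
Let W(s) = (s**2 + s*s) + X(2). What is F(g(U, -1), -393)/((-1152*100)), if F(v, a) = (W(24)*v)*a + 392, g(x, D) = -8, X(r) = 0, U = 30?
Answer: -90557/2880 ≈ -31.443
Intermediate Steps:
W(s) = 2*s**2 (W(s) = (s**2 + s*s) + 0 = (s**2 + s**2) + 0 = 2*s**2 + 0 = 2*s**2)
F(v, a) = 392 + 1152*a*v (F(v, a) = ((2*24**2)*v)*a + 392 = ((2*576)*v)*a + 392 = (1152*v)*a + 392 = 1152*a*v + 392 = 392 + 1152*a*v)
F(g(U, -1), -393)/((-1152*100)) = (392 + 1152*(-393)*(-8))/((-1152*100)) = (392 + 3621888)/(-115200) = 3622280*(-1/115200) = -90557/2880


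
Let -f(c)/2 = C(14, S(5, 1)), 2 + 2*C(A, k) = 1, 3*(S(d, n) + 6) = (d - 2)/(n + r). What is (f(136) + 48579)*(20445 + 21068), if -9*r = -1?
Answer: 2016701540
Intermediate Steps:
r = ⅑ (r = -⅑*(-1) = ⅑ ≈ 0.11111)
S(d, n) = -6 + (-2 + d)/(3*(⅑ + n)) (S(d, n) = -6 + ((d - 2)/(n + ⅑))/3 = -6 + ((-2 + d)/(⅑ + n))/3 = -6 + (-2 + d)/(3*(⅑ + n)))
C(A, k) = -½ (C(A, k) = -1 + (½)*1 = -1 + ½ = -½)
f(c) = 1 (f(c) = -2*(-½) = 1)
(f(136) + 48579)*(20445 + 21068) = (1 + 48579)*(20445 + 21068) = 48580*41513 = 2016701540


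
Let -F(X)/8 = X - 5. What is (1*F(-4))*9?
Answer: 648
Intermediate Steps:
F(X) = 40 - 8*X (F(X) = -8*(X - 5) = -8*(-5 + X) = 40 - 8*X)
(1*F(-4))*9 = (1*(40 - 8*(-4)))*9 = (1*(40 + 32))*9 = (1*72)*9 = 72*9 = 648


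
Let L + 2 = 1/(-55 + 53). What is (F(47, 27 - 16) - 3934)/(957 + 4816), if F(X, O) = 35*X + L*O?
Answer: -4633/11546 ≈ -0.40126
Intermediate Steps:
L = -5/2 (L = -2 + 1/(-55 + 53) = -2 + 1/(-2) = -2 - ½ = -5/2 ≈ -2.5000)
F(X, O) = 35*X - 5*O/2
(F(47, 27 - 16) - 3934)/(957 + 4816) = ((35*47 - 5*(27 - 16)/2) - 3934)/(957 + 4816) = ((1645 - 5/2*11) - 3934)/5773 = ((1645 - 55/2) - 3934)*(1/5773) = (3235/2 - 3934)*(1/5773) = -4633/2*1/5773 = -4633/11546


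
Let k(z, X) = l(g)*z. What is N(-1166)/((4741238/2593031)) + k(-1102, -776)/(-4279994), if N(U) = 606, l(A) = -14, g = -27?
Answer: 57977672999995/174935087867 ≈ 331.42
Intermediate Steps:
k(z, X) = -14*z
N(-1166)/((4741238/2593031)) + k(-1102, -776)/(-4279994) = 606/((4741238/2593031)) - 14*(-1102)/(-4279994) = 606/((4741238*(1/2593031))) + 15428*(-1/4279994) = 606/(4741238/2593031) - 266/73793 = 606*(2593031/4741238) - 266/73793 = 785688393/2370619 - 266/73793 = 57977672999995/174935087867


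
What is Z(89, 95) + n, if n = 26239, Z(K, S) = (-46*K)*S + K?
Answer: -362602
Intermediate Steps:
Z(K, S) = K - 46*K*S (Z(K, S) = -46*K*S + K = K - 46*K*S)
Z(89, 95) + n = 89*(1 - 46*95) + 26239 = 89*(1 - 4370) + 26239 = 89*(-4369) + 26239 = -388841 + 26239 = -362602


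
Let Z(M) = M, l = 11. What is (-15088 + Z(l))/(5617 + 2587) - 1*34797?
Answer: -285489665/8204 ≈ -34799.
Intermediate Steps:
(-15088 + Z(l))/(5617 + 2587) - 1*34797 = (-15088 + 11)/(5617 + 2587) - 1*34797 = -15077/8204 - 34797 = -285489665/8204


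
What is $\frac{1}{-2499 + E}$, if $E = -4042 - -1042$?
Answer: $- \frac{1}{5499} \approx -0.00018185$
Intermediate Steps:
$E = -3000$ ($E = -4042 + 1042 = -3000$)
$\frac{1}{-2499 + E} = \frac{1}{-2499 - 3000} = \frac{1}{-5499} = - \frac{1}{5499}$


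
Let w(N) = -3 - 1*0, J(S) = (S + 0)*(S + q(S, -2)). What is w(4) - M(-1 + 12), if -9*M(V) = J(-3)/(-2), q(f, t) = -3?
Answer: -4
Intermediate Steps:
J(S) = S*(-3 + S) (J(S) = (S + 0)*(S - 3) = S*(-3 + S))
M(V) = 1 (M(V) = -(-3*(-3 - 3))/(9*(-2)) = -(-3*(-6))*(-1)/(9*2) = -2*(-1)/2 = -⅑*(-9) = 1)
w(N) = -3 (w(N) = -3 + 0 = -3)
w(4) - M(-1 + 12) = -3 - 1*1 = -3 - 1 = -4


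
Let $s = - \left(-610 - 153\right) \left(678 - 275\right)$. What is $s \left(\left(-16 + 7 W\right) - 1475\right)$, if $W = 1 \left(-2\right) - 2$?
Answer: $-467075791$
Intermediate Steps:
$W = -4$ ($W = -2 - 2 = -4$)
$s = 307489$ ($s = - \left(-763\right) 403 = \left(-1\right) \left(-307489\right) = 307489$)
$s \left(\left(-16 + 7 W\right) - 1475\right) = 307489 \left(\left(-16 + 7 \left(-4\right)\right) - 1475\right) = 307489 \left(\left(-16 - 28\right) - 1475\right) = 307489 \left(-44 - 1475\right) = 307489 \left(-1519\right) = -467075791$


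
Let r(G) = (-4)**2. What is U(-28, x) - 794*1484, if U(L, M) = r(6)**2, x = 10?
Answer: -1178040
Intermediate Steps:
r(G) = 16
U(L, M) = 256 (U(L, M) = 16**2 = 256)
U(-28, x) - 794*1484 = 256 - 794*1484 = 256 - 1178296 = -1178040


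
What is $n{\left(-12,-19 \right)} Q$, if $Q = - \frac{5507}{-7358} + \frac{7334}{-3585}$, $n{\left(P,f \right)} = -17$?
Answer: $\frac{581756609}{26378430} \approx 22.054$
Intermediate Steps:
$Q = - \frac{34220977}{26378430}$ ($Q = \left(-5507\right) \left(- \frac{1}{7358}\right) + 7334 \left(- \frac{1}{3585}\right) = \frac{5507}{7358} - \frac{7334}{3585} = - \frac{34220977}{26378430} \approx -1.2973$)
$n{\left(-12,-19 \right)} Q = \left(-17\right) \left(- \frac{34220977}{26378430}\right) = \frac{581756609}{26378430}$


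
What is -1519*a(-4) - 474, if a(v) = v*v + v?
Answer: -18702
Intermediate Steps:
a(v) = v + v² (a(v) = v² + v = v + v²)
-1519*a(-4) - 474 = -(-6076)*(1 - 4) - 474 = -(-6076)*(-3) - 474 = -1519*12 - 474 = -18228 - 474 = -18702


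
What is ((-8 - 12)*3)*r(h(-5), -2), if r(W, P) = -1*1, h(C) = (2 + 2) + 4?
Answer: 60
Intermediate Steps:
h(C) = 8 (h(C) = 4 + 4 = 8)
r(W, P) = -1
((-8 - 12)*3)*r(h(-5), -2) = ((-8 - 12)*3)*(-1) = -20*3*(-1) = -60*(-1) = 60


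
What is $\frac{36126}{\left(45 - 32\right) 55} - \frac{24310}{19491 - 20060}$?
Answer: $\frac{37937344}{406835} \approx 93.25$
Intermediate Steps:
$\frac{36126}{\left(45 - 32\right) 55} - \frac{24310}{19491 - 20060} = \frac{36126}{13 \cdot 55} - \frac{24310}{19491 - 20060} = \frac{36126}{715} - \frac{24310}{-569} = 36126 \cdot \frac{1}{715} - - \frac{24310}{569} = \frac{36126}{715} + \frac{24310}{569} = \frac{37937344}{406835}$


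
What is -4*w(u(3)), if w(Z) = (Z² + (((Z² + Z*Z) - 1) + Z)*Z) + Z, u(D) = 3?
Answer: -288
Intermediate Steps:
w(Z) = Z + Z² + Z*(-1 + Z + 2*Z²) (w(Z) = (Z² + (((Z² + Z²) - 1) + Z)*Z) + Z = (Z² + ((2*Z² - 1) + Z)*Z) + Z = (Z² + ((-1 + 2*Z²) + Z)*Z) + Z = (Z² + (-1 + Z + 2*Z²)*Z) + Z = (Z² + Z*(-1 + Z + 2*Z²)) + Z = Z + Z² + Z*(-1 + Z + 2*Z²))
-4*w(u(3)) = -8*3²*(1 + 3) = -8*9*4 = -4*72 = -288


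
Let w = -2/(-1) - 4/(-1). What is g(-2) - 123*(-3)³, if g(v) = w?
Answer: 3327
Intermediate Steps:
w = 6 (w = -2*(-1) - 4*(-1) = 2 + 4 = 6)
g(v) = 6
g(-2) - 123*(-3)³ = 6 - 123*(-3)³ = 6 - 123*(-27) = 6 + 3321 = 3327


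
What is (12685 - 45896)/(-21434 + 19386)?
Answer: 33211/2048 ≈ 16.216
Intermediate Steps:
(12685 - 45896)/(-21434 + 19386) = -33211/(-2048) = -33211*(-1/2048) = 33211/2048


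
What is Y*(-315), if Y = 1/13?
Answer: -315/13 ≈ -24.231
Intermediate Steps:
Y = 1/13 ≈ 0.076923
Y*(-315) = (1/13)*(-315) = -315/13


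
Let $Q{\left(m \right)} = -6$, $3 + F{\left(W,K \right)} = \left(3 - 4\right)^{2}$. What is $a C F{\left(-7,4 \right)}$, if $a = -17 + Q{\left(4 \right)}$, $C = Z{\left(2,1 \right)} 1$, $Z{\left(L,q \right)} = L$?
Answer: $92$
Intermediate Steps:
$F{\left(W,K \right)} = -2$ ($F{\left(W,K \right)} = -3 + \left(3 - 4\right)^{2} = -3 + \left(-1\right)^{2} = -3 + 1 = -2$)
$C = 2$ ($C = 2 \cdot 1 = 2$)
$a = -23$ ($a = -17 - 6 = -23$)
$a C F{\left(-7,4 \right)} = \left(-23\right) 2 \left(-2\right) = \left(-46\right) \left(-2\right) = 92$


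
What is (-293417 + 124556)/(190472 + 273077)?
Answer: -168861/463549 ≈ -0.36428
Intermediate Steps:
(-293417 + 124556)/(190472 + 273077) = -168861/463549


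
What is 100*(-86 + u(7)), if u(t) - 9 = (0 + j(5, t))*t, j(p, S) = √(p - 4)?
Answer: -7000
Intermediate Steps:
j(p, S) = √(-4 + p)
u(t) = 9 + t (u(t) = 9 + (0 + √(-4 + 5))*t = 9 + (0 + √1)*t = 9 + (0 + 1)*t = 9 + 1*t = 9 + t)
100*(-86 + u(7)) = 100*(-86 + (9 + 7)) = 100*(-86 + 16) = 100*(-70) = -7000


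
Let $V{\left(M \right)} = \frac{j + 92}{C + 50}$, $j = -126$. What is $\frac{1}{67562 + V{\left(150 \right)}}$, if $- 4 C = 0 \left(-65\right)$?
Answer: $\frac{25}{1689033} \approx 1.4801 \cdot 10^{-5}$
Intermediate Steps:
$C = 0$ ($C = - \frac{0 \left(-65\right)}{4} = \left(- \frac{1}{4}\right) 0 = 0$)
$V{\left(M \right)} = - \frac{17}{25}$ ($V{\left(M \right)} = \frac{-126 + 92}{0 + 50} = - \frac{34}{50} = \left(-34\right) \frac{1}{50} = - \frac{17}{25}$)
$\frac{1}{67562 + V{\left(150 \right)}} = \frac{1}{67562 - \frac{17}{25}} = \frac{1}{\frac{1689033}{25}} = \frac{25}{1689033}$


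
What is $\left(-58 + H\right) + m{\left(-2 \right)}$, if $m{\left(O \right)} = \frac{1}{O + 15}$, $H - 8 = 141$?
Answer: $\frac{1184}{13} \approx 91.077$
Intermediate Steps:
$H = 149$ ($H = 8 + 141 = 149$)
$m{\left(O \right)} = \frac{1}{15 + O}$
$\left(-58 + H\right) + m{\left(-2 \right)} = \left(-58 + 149\right) + \frac{1}{15 - 2} = 91 + \frac{1}{13} = \frac{1184}{13}$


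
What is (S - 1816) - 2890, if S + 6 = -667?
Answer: -5379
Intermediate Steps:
S = -673 (S = -6 - 667 = -673)
(S - 1816) - 2890 = (-673 - 1816) - 2890 = -2489 - 2890 = -5379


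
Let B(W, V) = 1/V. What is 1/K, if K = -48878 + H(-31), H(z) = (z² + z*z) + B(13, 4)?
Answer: -4/187823 ≈ -2.1297e-5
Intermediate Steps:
H(z) = ¼ + 2*z² (H(z) = (z² + z*z) + 1/4 = (z² + z²) + ¼ = 2*z² + ¼ = ¼ + 2*z²)
K = -187823/4 (K = -48878 + (¼ + 2*(-31)²) = -48878 + (¼ + 2*961) = -48878 + (¼ + 1922) = -48878 + 7689/4 = -187823/4 ≈ -46956.)
1/K = 1/(-187823/4) = -4/187823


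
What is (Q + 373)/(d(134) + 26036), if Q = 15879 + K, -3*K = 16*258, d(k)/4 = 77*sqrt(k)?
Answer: 24206971/41572595 - 286363*sqrt(134)/41572595 ≈ 0.50254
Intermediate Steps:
d(k) = 308*sqrt(k) (d(k) = 4*(77*sqrt(k)) = 308*sqrt(k))
K = -1376 (K = -16*258/3 = -1/3*4128 = -1376)
Q = 14503 (Q = 15879 - 1376 = 14503)
(Q + 373)/(d(134) + 26036) = (14503 + 373)/(308*sqrt(134) + 26036) = 14876/(26036 + 308*sqrt(134))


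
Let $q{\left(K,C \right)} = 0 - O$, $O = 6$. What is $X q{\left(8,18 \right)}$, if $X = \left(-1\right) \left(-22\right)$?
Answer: $-132$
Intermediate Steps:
$X = 22$
$q{\left(K,C \right)} = -6$ ($q{\left(K,C \right)} = 0 - 6 = -6$)
$X q{\left(8,18 \right)} = 22 \left(-6\right) = -132$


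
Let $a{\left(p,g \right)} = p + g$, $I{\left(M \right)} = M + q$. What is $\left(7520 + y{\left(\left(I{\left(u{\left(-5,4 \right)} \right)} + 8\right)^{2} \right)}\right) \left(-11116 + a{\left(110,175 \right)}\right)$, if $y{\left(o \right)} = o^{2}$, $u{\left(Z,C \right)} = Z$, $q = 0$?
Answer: $-82326431$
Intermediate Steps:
$I{\left(M \right)} = M$ ($I{\left(M \right)} = M + 0 = M$)
$a{\left(p,g \right)} = g + p$
$\left(7520 + y{\left(\left(I{\left(u{\left(-5,4 \right)} \right)} + 8\right)^{2} \right)}\right) \left(-11116 + a{\left(110,175 \right)}\right) = \left(7520 + \left(\left(-5 + 8\right)^{2}\right)^{2}\right) \left(-11116 + \left(175 + 110\right)\right) = \left(7520 + \left(3^{2}\right)^{2}\right) \left(-11116 + 285\right) = \left(7520 + 9^{2}\right) \left(-10831\right) = \left(7520 + 81\right) \left(-10831\right) = 7601 \left(-10831\right) = -82326431$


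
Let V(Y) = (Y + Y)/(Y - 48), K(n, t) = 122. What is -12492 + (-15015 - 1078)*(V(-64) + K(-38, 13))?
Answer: -1994230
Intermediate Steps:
V(Y) = 2*Y/(-48 + Y) (V(Y) = (2*Y)/(-48 + Y) = 2*Y/(-48 + Y))
-12492 + (-15015 - 1078)*(V(-64) + K(-38, 13)) = -12492 + (-15015 - 1078)*(2*(-64)/(-48 - 64) + 122) = -12492 - 16093*(2*(-64)/(-112) + 122) = -12492 - 16093*(2*(-64)*(-1/112) + 122) = -12492 - 16093*(8/7 + 122) = -12492 - 16093*862/7 = -12492 - 1981738 = -1994230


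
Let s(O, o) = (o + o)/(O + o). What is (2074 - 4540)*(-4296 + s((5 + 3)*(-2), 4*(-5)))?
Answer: 10591196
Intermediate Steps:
s(O, o) = 2*o/(O + o) (s(O, o) = (2*o)/(O + o) = 2*o/(O + o))
(2074 - 4540)*(-4296 + s((5 + 3)*(-2), 4*(-5))) = (2074 - 4540)*(-4296 + 2*(4*(-5))/((5 + 3)*(-2) + 4*(-5))) = -2466*(-4296 + 2*(-20)/(8*(-2) - 20)) = -2466*(-4296 + 2*(-20)/(-16 - 20)) = -2466*(-4296 + 2*(-20)/(-36)) = -2466*(-4296 + 2*(-20)*(-1/36)) = -2466*(-4296 + 10/9) = -2466*(-38654/9) = 10591196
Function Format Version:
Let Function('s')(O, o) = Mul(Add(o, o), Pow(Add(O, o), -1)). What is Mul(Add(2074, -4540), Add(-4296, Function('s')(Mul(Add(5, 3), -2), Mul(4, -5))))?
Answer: 10591196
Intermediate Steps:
Function('s')(O, o) = Mul(2, o, Pow(Add(O, o), -1)) (Function('s')(O, o) = Mul(Mul(2, o), Pow(Add(O, o), -1)) = Mul(2, o, Pow(Add(O, o), -1)))
Mul(Add(2074, -4540), Add(-4296, Function('s')(Mul(Add(5, 3), -2), Mul(4, -5)))) = Mul(Add(2074, -4540), Add(-4296, Mul(2, Mul(4, -5), Pow(Add(Mul(Add(5, 3), -2), Mul(4, -5)), -1)))) = Mul(-2466, Add(-4296, Mul(2, -20, Pow(Add(Mul(8, -2), -20), -1)))) = Mul(-2466, Add(-4296, Mul(2, -20, Pow(Add(-16, -20), -1)))) = Mul(-2466, Add(-4296, Mul(2, -20, Pow(-36, -1)))) = Mul(-2466, Add(-4296, Mul(2, -20, Rational(-1, 36)))) = Mul(-2466, Add(-4296, Rational(10, 9))) = Mul(-2466, Rational(-38654, 9)) = 10591196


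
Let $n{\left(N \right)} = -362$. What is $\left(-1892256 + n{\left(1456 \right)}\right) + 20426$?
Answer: $-1872192$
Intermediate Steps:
$\left(-1892256 + n{\left(1456 \right)}\right) + 20426 = \left(-1892256 - 362\right) + 20426 = -1892618 + 20426 = -1872192$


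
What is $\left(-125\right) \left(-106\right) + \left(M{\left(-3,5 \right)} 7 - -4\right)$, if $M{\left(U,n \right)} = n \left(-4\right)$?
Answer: $13114$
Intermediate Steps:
$M{\left(U,n \right)} = - 4 n$
$\left(-125\right) \left(-106\right) + \left(M{\left(-3,5 \right)} 7 - -4\right) = \left(-125\right) \left(-106\right) + \left(\left(-4\right) 5 \cdot 7 - -4\right) = 13250 + \left(\left(-20\right) 7 + 4\right) = 13250 + \left(-140 + 4\right) = 13250 - 136 = 13114$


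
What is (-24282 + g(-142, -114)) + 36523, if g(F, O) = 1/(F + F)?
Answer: 3476443/284 ≈ 12241.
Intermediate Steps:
g(F, O) = 1/(2*F)
(-24282 + g(-142, -114)) + 36523 = (-24282 + (1/2)/(-142)) + 36523 = (-24282 + (1/2)*(-1/142)) + 36523 = (-24282 - 1/284) + 36523 = -6896089/284 + 36523 = 3476443/284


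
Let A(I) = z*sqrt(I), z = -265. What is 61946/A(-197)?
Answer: 61946*I*sqrt(197)/52205 ≈ 16.655*I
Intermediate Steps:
A(I) = -265*sqrt(I)
61946/A(-197) = 61946/((-265*I*sqrt(197))) = 61946*(I*sqrt(197)/52205) = 61946*I*sqrt(197)/52205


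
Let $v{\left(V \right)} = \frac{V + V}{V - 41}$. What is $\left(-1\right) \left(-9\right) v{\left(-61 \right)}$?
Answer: $\frac{183}{17} \approx 10.765$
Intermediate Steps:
$v{\left(V \right)} = \frac{2 V}{-41 + V}$ ($v{\left(V \right)} = \frac{2 V}{V - 41} = \frac{2 V}{-41 + V}$)
$\left(-1\right) \left(-9\right) v{\left(-61 \right)} = \left(-1\right) \left(-9\right) 2 \left(-61\right) \frac{1}{-41 - 61} = 9 \cdot 2 \left(-61\right) \frac{1}{-102} = 9 \cdot 2 \left(-61\right) \left(- \frac{1}{102}\right) = 9 \cdot \frac{61}{51} = \frac{183}{17}$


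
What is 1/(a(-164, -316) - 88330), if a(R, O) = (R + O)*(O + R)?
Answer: 1/142070 ≈ 7.0388e-6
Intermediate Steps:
a(R, O) = (O + R)² (a(R, O) = (O + R)*(O + R) = (O + R)²)
1/(a(-164, -316) - 88330) = 1/((-316 - 164)² - 88330) = 1/((-480)² - 88330) = 1/(230400 - 88330) = 1/142070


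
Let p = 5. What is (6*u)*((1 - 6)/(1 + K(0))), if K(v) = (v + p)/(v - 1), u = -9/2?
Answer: -135/4 ≈ -33.750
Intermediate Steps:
u = -9/2 (u = -9*½ = -9/2 ≈ -4.5000)
K(v) = (5 + v)/(-1 + v) (K(v) = (v + 5)/(v - 1) = (5 + v)/(-1 + v))
(6*u)*((1 - 6)/(1 + K(0))) = (6*(-9/2))*((1 - 6)/(1 + (5 + 0)/(-1 + 0))) = -(-135)/(1 + 5/(-1)) = -(-135)/(1 - 1*5) = -(-135)/(1 - 5) = -(-135)/(-4) = -(-135)*(-1)/4 = -27*5/4 = -135/4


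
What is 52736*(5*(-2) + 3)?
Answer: -369152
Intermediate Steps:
52736*(5*(-2) + 3) = 52736*(-10 + 3) = 52736*(-7) = -369152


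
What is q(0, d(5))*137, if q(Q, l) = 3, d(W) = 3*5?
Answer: 411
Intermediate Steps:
d(W) = 15
q(0, d(5))*137 = 3*137 = 411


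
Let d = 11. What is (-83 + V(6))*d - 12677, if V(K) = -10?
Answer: -13700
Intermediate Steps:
(-83 + V(6))*d - 12677 = (-83 - 10)*11 - 12677 = -93*11 - 12677 = -1023 - 12677 = -13700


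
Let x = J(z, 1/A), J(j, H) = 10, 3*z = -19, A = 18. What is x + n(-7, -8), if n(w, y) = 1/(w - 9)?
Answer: 159/16 ≈ 9.9375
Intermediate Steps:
z = -19/3 (z = (⅓)*(-19) = -19/3 ≈ -6.3333)
n(w, y) = 1/(-9 + w)
x = 10
x + n(-7, -8) = 10 + 1/(-9 - 7) = 10 + 1/(-16) = 10 - 1/16 = 159/16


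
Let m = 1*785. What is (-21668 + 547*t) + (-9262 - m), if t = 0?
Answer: -31715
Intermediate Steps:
m = 785
(-21668 + 547*t) + (-9262 - m) = (-21668 + 547*0) + (-9262 - 1*785) = (-21668 + 0) + (-9262 - 785) = -21668 - 10047 = -31715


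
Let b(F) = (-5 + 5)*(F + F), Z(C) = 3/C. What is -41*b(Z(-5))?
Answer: 0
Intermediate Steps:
b(F) = 0 (b(F) = 0*(2*F) = 0)
-41*b(Z(-5)) = -41*0 = 0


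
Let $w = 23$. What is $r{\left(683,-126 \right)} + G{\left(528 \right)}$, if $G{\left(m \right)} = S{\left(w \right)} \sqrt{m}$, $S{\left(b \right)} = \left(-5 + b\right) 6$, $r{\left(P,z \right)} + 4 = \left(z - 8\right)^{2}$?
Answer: $17952 + 432 \sqrt{33} \approx 20434.0$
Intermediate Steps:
$r{\left(P,z \right)} = -4 + \left(-8 + z\right)^{2}$ ($r{\left(P,z \right)} = -4 + \left(z - 8\right)^{2} = -4 + \left(-8 + z\right)^{2}$)
$S{\left(b \right)} = -30 + 6 b$
$G{\left(m \right)} = 108 \sqrt{m}$ ($G{\left(m \right)} = \left(-30 + 6 \cdot 23\right) \sqrt{m} = \left(-30 + 138\right) \sqrt{m} = 108 \sqrt{m}$)
$r{\left(683,-126 \right)} + G{\left(528 \right)} = \left(-4 + \left(-8 - 126\right)^{2}\right) + 108 \sqrt{528} = \left(-4 + \left(-134\right)^{2}\right) + 108 \cdot 4 \sqrt{33} = \left(-4 + 17956\right) + 432 \sqrt{33} = 17952 + 432 \sqrt{33}$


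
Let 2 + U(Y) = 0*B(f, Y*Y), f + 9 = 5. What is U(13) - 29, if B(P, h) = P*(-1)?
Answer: -31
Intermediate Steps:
f = -4 (f = -9 + 5 = -4)
B(P, h) = -P
U(Y) = -2 (U(Y) = -2 + 0*(-1*(-4)) = -2 + 0*4 = -2 + 0 = -2)
U(13) - 29 = -2 - 29 = -31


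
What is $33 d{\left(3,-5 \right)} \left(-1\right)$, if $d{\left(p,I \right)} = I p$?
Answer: $495$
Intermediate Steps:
$33 d{\left(3,-5 \right)} \left(-1\right) = 33 \left(\left(-5\right) 3\right) \left(-1\right) = 33 \left(-15\right) \left(-1\right) = \left(-495\right) \left(-1\right) = 495$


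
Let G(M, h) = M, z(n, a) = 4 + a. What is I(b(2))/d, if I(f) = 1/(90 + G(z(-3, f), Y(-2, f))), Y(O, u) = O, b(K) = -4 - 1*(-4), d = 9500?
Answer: 1/893000 ≈ 1.1198e-6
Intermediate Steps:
b(K) = 0 (b(K) = -4 + 4 = 0)
I(f) = 1/(94 + f) (I(f) = 1/(90 + (4 + f)) = 1/(94 + f))
I(b(2))/d = 1/((94 + 0)*9500) = (1/9500)/94 = (1/94)*(1/9500) = 1/893000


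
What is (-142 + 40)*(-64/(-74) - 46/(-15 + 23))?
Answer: 36873/74 ≈ 498.28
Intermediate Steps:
(-142 + 40)*(-64/(-74) - 46/(-15 + 23)) = -102*(-64*(-1/74) - 46/8) = -102*(32/37 - 46*1/8) = -102*(32/37 - 23/4) = -102*(-723/148) = 36873/74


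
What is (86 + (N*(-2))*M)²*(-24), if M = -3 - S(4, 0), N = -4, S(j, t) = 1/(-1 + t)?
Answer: -117600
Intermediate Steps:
M = -2 (M = -3 - 1/(-1 + 0) = -3 - 1/(-1) = -3 - 1*(-1) = -3 + 1 = -2)
(86 + (N*(-2))*M)²*(-24) = (86 - 4*(-2)*(-2))²*(-24) = (86 + 8*(-2))²*(-24) = (86 - 16)²*(-24) = 70²*(-24) = 4900*(-24) = -117600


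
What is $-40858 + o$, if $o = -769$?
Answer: $-41627$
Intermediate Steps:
$-40858 + o = -40858 - 769 = -41627$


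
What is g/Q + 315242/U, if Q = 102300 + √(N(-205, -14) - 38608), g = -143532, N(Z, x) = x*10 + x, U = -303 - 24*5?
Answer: 2*(-157621*√38762 + 16154985318*I)/(423*(√38762 - 102300*I)) ≈ -746.66 + 0.0027002*I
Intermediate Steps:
U = -423 (U = -303 - 120 = -423)
N(Z, x) = 11*x (N(Z, x) = 10*x + x = 11*x)
Q = 102300 + I*√38762 (Q = 102300 + √(11*(-14) - 38608) = 102300 + √(-154 - 38608) = 102300 + √(-38762) = 102300 + I*√38762 ≈ 1.023e+5 + 196.88*I)
g/Q + 315242/U = -143532/(102300 + I*√38762) + 315242/(-423) = -143532/(102300 + I*√38762) + 315242*(-1/423) = -143532/(102300 + I*√38762) - 315242/423 = -315242/423 - 143532/(102300 + I*√38762)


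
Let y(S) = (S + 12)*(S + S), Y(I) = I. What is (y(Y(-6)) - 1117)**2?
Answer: 1413721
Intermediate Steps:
y(S) = 2*S*(12 + S) (y(S) = (12 + S)*(2*S) = 2*S*(12 + S))
(y(Y(-6)) - 1117)**2 = (2*(-6)*(12 - 6) - 1117)**2 = (2*(-6)*6 - 1117)**2 = (-72 - 1117)**2 = (-1189)**2 = 1413721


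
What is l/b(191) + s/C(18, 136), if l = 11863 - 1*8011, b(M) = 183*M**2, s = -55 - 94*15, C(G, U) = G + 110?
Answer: -3259960213/284843648 ≈ -11.445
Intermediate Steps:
C(G, U) = 110 + G
s = -1465 (s = -55 - 1410 = -1465)
l = 3852 (l = 11863 - 8011 = 3852)
l/b(191) + s/C(18, 136) = 3852/((183*191**2)) - 1465/(110 + 18) = 3852/((183*36481)) - 1465/128 = 3852/6676023 - 1465*1/128 = 3852*(1/6676023) - 1465/128 = 1284/2225341 - 1465/128 = -3259960213/284843648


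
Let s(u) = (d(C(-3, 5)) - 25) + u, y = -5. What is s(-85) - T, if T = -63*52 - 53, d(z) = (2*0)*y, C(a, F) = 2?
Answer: 3219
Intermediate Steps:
d(z) = 0 (d(z) = (2*0)*(-5) = 0*(-5) = 0)
s(u) = -25 + u (s(u) = (0 - 25) + u = -25 + u)
T = -3329 (T = -3276 - 53 = -3329)
s(-85) - T = (-25 - 85) - 1*(-3329) = -110 + 3329 = 3219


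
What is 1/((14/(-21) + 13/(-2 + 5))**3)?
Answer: 27/1331 ≈ 0.020285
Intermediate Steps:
1/((14/(-21) + 13/(-2 + 5))**3) = 1/((14*(-1/21) + 13/3)**3) = 1/((-2/3 + 13*(1/3))**3) = 1/((-2/3 + 13/3)**3) = 1/((11/3)**3) = 1/(1331/27) = 27/1331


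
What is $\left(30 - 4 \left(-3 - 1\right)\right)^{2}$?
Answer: $2116$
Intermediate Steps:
$\left(30 - 4 \left(-3 - 1\right)\right)^{2} = \left(30 - -16\right)^{2} = \left(30 + 16\right)^{2} = 46^{2} = 2116$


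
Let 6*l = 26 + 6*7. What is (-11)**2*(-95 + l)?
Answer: -30371/3 ≈ -10124.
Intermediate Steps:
l = 34/3 (l = (26 + 6*7)/6 = (26 + 42)/6 = (1/6)*68 = 34/3 ≈ 11.333)
(-11)**2*(-95 + l) = (-11)**2*(-95 + 34/3) = 121*(-251/3) = -30371/3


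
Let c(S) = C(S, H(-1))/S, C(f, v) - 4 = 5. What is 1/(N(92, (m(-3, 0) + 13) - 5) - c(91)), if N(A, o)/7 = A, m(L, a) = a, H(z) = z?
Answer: 91/58595 ≈ 0.0015530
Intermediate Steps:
C(f, v) = 9 (C(f, v) = 4 + 5 = 9)
N(A, o) = 7*A
c(S) = 9/S
1/(N(92, (m(-3, 0) + 13) - 5) - c(91)) = 1/(7*92 - 9/91) = 1/(644 - 9/91) = 1/(58595/91) = 91/58595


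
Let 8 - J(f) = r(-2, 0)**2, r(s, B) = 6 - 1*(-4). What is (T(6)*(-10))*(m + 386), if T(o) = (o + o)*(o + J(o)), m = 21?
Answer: 4200240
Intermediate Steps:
r(s, B) = 10 (r(s, B) = 6 + 4 = 10)
J(f) = -92 (J(f) = 8 - 1*10**2 = 8 - 1*100 = 8 - 100 = -92)
T(o) = 2*o*(-92 + o) (T(o) = (o + o)*(o - 92) = (2*o)*(-92 + o) = 2*o*(-92 + o))
(T(6)*(-10))*(m + 386) = ((2*6*(-92 + 6))*(-10))*(21 + 386) = ((2*6*(-86))*(-10))*407 = -1032*(-10)*407 = 10320*407 = 4200240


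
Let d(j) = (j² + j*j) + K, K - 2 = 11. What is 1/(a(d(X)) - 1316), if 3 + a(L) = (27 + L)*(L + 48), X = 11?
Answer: 1/84127 ≈ 1.1887e-5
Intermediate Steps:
K = 13 (K = 2 + 11 = 13)
d(j) = 13 + 2*j² (d(j) = (j² + j*j) + 13 = (j² + j²) + 13 = 2*j² + 13 = 13 + 2*j²)
a(L) = -3 + (27 + L)*(48 + L) (a(L) = -3 + (27 + L)*(L + 48) = -3 + (27 + L)*(48 + L))
1/(a(d(X)) - 1316) = 1/((1293 + (13 + 2*11²)² + 75*(13 + 2*11²)) - 1316) = 1/((1293 + (13 + 2*121)² + 75*(13 + 2*121)) - 1316) = 1/((1293 + (13 + 242)² + 75*(13 + 242)) - 1316) = 1/((1293 + 255² + 75*255) - 1316) = 1/((1293 + 65025 + 19125) - 1316) = 1/(85443 - 1316) = 1/84127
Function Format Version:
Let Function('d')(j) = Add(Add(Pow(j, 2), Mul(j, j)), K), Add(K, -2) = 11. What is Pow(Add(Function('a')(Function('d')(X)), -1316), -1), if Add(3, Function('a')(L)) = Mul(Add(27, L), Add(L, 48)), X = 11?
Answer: Rational(1, 84127) ≈ 1.1887e-5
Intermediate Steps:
K = 13 (K = Add(2, 11) = 13)
Function('d')(j) = Add(13, Mul(2, Pow(j, 2))) (Function('d')(j) = Add(Add(Pow(j, 2), Mul(j, j)), 13) = Add(Add(Pow(j, 2), Pow(j, 2)), 13) = Add(Mul(2, Pow(j, 2)), 13) = Add(13, Mul(2, Pow(j, 2))))
Function('a')(L) = Add(-3, Mul(Add(27, L), Add(48, L))) (Function('a')(L) = Add(-3, Mul(Add(27, L), Add(L, 48))) = Add(-3, Mul(Add(27, L), Add(48, L))))
Pow(Add(Function('a')(Function('d')(X)), -1316), -1) = Pow(Add(Add(1293, Pow(Add(13, Mul(2, Pow(11, 2))), 2), Mul(75, Add(13, Mul(2, Pow(11, 2))))), -1316), -1) = Pow(Add(Add(1293, Pow(Add(13, Mul(2, 121)), 2), Mul(75, Add(13, Mul(2, 121)))), -1316), -1) = Pow(Add(Add(1293, Pow(Add(13, 242), 2), Mul(75, Add(13, 242))), -1316), -1) = Pow(Add(Add(1293, Pow(255, 2), Mul(75, 255)), -1316), -1) = Pow(Add(Add(1293, 65025, 19125), -1316), -1) = Pow(Add(85443, -1316), -1) = Pow(84127, -1) = Rational(1, 84127)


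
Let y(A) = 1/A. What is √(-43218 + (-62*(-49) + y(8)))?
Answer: I*√642878/4 ≈ 200.45*I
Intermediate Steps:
y(A) = 1/A
√(-43218 + (-62*(-49) + y(8))) = √(-43218 + (-62*(-49) + 1/8)) = √(-43218 + (3038 + ⅛)) = √(-43218 + 24305/8) = √(-321439/8) = I*√642878/4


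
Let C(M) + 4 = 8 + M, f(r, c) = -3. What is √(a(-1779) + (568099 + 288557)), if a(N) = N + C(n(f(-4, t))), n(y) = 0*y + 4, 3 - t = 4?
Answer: √854885 ≈ 924.60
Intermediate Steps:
t = -1 (t = 3 - 1*4 = 3 - 4 = -1)
n(y) = 4 (n(y) = 0 + 4 = 4)
C(M) = 4 + M (C(M) = -4 + (8 + M) = 4 + M)
a(N) = 8 + N (a(N) = N + (4 + 4) = N + 8 = 8 + N)
√(a(-1779) + (568099 + 288557)) = √((8 - 1779) + (568099 + 288557)) = √(-1771 + 856656) = √854885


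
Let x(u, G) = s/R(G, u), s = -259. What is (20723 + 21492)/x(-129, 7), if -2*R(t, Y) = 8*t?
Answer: 168860/37 ≈ 4563.8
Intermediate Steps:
R(t, Y) = -4*t
x(u, G) = 259/(4*G) (x(u, G) = -259*(-1/(4*G)) = -(-259)/(4*G) = 259/(4*G))
(20723 + 21492)/x(-129, 7) = (20723 + 21492)/(((259/4)/7)) = 42215/(((259/4)*(⅐))) = 42215/(37/4) = 42215*(4/37) = 168860/37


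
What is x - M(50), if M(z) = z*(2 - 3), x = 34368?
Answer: 34418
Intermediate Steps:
M(z) = -z (M(z) = z*(-1) = -z)
x - M(50) = 34368 - (-1)*50 = 34368 - 1*(-50) = 34368 + 50 = 34418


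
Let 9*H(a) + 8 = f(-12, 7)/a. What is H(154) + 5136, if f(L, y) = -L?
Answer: 3558638/693 ≈ 5135.1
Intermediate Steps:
H(a) = -8/9 + 4/(3*a) (H(a) = -8/9 + ((-1*(-12))/a)/9 = -8/9 + (12/a)/9 = -8/9 + 4/(3*a))
H(154) + 5136 = (4/9)*(3 - 2*154)/154 + 5136 = (4/9)*(1/154)*(3 - 308) + 5136 = (4/9)*(1/154)*(-305) + 5136 = -610/693 + 5136 = 3558638/693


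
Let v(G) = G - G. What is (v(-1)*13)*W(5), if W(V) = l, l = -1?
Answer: 0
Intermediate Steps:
W(V) = -1
v(G) = 0
(v(-1)*13)*W(5) = (0*13)*(-1) = 0*(-1) = 0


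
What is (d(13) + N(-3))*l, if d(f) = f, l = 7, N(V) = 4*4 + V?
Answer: 182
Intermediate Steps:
N(V) = 16 + V
(d(13) + N(-3))*l = (13 + (16 - 3))*7 = (13 + 13)*7 = 26*7 = 182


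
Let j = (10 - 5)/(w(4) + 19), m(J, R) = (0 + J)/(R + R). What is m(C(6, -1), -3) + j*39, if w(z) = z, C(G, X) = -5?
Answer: 1285/138 ≈ 9.3116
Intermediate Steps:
m(J, R) = J/(2*R) (m(J, R) = J/((2*R)) = J*(1/(2*R)) = J/(2*R))
j = 5/23 (j = (10 - 5)/(4 + 19) = 5/23 ≈ 0.21739)
m(C(6, -1), -3) + j*39 = (½)*(-5)/(-3) + (5/23)*39 = (½)*(-5)*(-⅓) + 195/23 = ⅚ + 195/23 = 1285/138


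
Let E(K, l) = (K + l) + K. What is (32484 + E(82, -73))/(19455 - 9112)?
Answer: 32575/10343 ≈ 3.1495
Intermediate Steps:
E(K, l) = l + 2*K
(32484 + E(82, -73))/(19455 - 9112) = (32484 + (-73 + 2*82))/(19455 - 9112) = (32484 + (-73 + 164))/10343 = (32484 + 91)*(1/10343) = 32575*(1/10343) = 32575/10343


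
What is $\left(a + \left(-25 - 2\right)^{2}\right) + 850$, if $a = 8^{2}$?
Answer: $1643$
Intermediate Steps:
$a = 64$
$\left(a + \left(-25 - 2\right)^{2}\right) + 850 = \left(64 + \left(-25 - 2\right)^{2}\right) + 850 = \left(64 + \left(-27\right)^{2}\right) + 850 = \left(64 + 729\right) + 850 = 793 + 850 = 1643$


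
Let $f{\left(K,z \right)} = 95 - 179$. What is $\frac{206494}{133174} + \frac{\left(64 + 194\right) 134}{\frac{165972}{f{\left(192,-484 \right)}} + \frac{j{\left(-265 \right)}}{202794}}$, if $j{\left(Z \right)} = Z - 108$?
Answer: $- \frac{2978295501810337}{186766308901475} \approx -15.947$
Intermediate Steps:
$j{\left(Z \right)} = -108 + Z$ ($j{\left(Z \right)} = Z - 108 = -108 + Z$)
$f{\left(K,z \right)} = -84$ ($f{\left(K,z \right)} = 95 - 179 = -84$)
$\frac{206494}{133174} + \frac{\left(64 + 194\right) 134}{\frac{165972}{f{\left(192,-484 \right)}} + \frac{j{\left(-265 \right)}}{202794}} = \frac{206494}{133174} + \frac{\left(64 + 194\right) 134}{\frac{165972}{-84} + \frac{-108 - 265}{202794}} = 206494 \cdot \frac{1}{133174} + \frac{258 \cdot 134}{165972 \left(- \frac{1}{84}\right) - \frac{373}{202794}} = \frac{103247}{66587} + \frac{34572}{- \frac{13831}{7} - \frac{373}{202794}} = \frac{103247}{66587} + \frac{34572}{- \frac{2804846425}{1419558}} = \frac{103247}{66587} + 34572 \left(- \frac{1419558}{2804846425}\right) = \frac{103247}{66587} - \frac{49076959176}{2804846425} = - \frac{2978295501810337}{186766308901475}$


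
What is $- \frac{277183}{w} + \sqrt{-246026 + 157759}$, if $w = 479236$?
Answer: $- \frac{277183}{479236} + i \sqrt{88267} \approx -0.57839 + 297.1 i$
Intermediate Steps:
$- \frac{277183}{w} + \sqrt{-246026 + 157759} = - \frac{277183}{479236} + \sqrt{-246026 + 157759} = \left(-277183\right) \frac{1}{479236} + \sqrt{-88267} = - \frac{277183}{479236} + i \sqrt{88267}$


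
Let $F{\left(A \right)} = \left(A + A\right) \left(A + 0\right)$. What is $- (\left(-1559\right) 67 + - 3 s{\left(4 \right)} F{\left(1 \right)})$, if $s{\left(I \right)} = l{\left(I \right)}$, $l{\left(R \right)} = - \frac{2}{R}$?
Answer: $104450$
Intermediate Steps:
$F{\left(A \right)} = 2 A^{2}$ ($F{\left(A \right)} = 2 A A = 2 A^{2}$)
$s{\left(I \right)} = - \frac{2}{I}$
$- (\left(-1559\right) 67 + - 3 s{\left(4 \right)} F{\left(1 \right)}) = - (\left(-1559\right) 67 + - 3 \left(- \frac{2}{4}\right) 2 \cdot 1^{2}) = - (-104453 + - 3 \left(\left(-2\right) \frac{1}{4}\right) 2 \cdot 1) = - (-104453 + \left(-3\right) \left(- \frac{1}{2}\right) 2) = - (-104453 + \frac{3}{2} \cdot 2) = - (-104453 + 3) = \left(-1\right) \left(-104450\right) = 104450$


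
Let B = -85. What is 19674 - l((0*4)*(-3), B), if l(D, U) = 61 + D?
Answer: 19613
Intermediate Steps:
19674 - l((0*4)*(-3), B) = 19674 - (61 + (0*4)*(-3)) = 19674 - (61 + 0*(-3)) = 19674 - (61 + 0) = 19674 - 1*61 = 19674 - 61 = 19613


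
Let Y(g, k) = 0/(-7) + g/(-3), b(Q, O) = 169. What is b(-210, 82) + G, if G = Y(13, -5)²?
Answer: 1690/9 ≈ 187.78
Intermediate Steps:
Y(g, k) = -g/3 (Y(g, k) = 0*(-⅐) + g*(-⅓) = 0 - g/3 = -g/3)
G = 169/9 (G = (-⅓*13)² = (-13/3)² = 169/9 ≈ 18.778)
b(-210, 82) + G = 169 + 169/9 = 1690/9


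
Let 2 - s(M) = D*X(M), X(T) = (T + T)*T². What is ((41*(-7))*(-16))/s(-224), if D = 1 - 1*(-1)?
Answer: 2296/22478849 ≈ 0.00010214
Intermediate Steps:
X(T) = 2*T³ (X(T) = (2*T)*T² = 2*T³)
D = 2 (D = 1 + 1 = 2)
s(M) = 2 - 4*M³ (s(M) = 2 - 2*2*M³ = 2 - 4*M³)
((41*(-7))*(-16))/s(-224) = ((41*(-7))*(-16))/(2 - 4*(-224)³) = (-287*(-16))/(2 - 4*(-11239424)) = 4592/(2 + 44957696) = 4592/44957698 = 4592*(1/44957698) = 2296/22478849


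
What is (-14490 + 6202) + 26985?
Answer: 18697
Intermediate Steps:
(-14490 + 6202) + 26985 = -8288 + 26985 = 18697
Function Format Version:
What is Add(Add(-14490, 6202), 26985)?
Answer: 18697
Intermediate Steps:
Add(Add(-14490, 6202), 26985) = Add(-8288, 26985) = 18697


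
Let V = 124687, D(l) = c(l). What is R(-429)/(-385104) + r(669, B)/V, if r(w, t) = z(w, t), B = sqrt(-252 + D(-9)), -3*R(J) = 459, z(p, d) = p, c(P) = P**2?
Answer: 92237229/16005820816 ≈ 0.0057627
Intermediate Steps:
D(l) = l**2
R(J) = -153 (R(J) = -1/3*459 = -153)
B = 3*I*sqrt(19) (B = sqrt(-252 + (-9)**2) = sqrt(-252 + 81) = sqrt(-171) = 3*I*sqrt(19) ≈ 13.077*I)
r(w, t) = w
R(-429)/(-385104) + r(669, B)/V = -153/(-385104) + 669/124687 = -153*(-1/385104) + 669*(1/124687) = 51/128368 + 669/124687 = 92237229/16005820816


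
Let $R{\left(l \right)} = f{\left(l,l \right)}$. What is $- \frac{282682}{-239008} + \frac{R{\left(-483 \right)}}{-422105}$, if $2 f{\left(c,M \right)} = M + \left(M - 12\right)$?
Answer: $\frac{59719180261}{50443235920} \approx 1.1839$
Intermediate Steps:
$f{\left(c,M \right)} = -6 + M$ ($f{\left(c,M \right)} = \frac{M + \left(M - 12\right)}{2} = \frac{M + \left(-12 + M\right)}{2} = \frac{-12 + 2 M}{2} = -6 + M$)
$R{\left(l \right)} = -6 + l$
$- \frac{282682}{-239008} + \frac{R{\left(-483 \right)}}{-422105} = - \frac{282682}{-239008} + \frac{-6 - 483}{-422105} = \left(-282682\right) \left(- \frac{1}{239008}\right) - - \frac{489}{422105} = \frac{141341}{119504} + \frac{489}{422105} = \frac{59719180261}{50443235920}$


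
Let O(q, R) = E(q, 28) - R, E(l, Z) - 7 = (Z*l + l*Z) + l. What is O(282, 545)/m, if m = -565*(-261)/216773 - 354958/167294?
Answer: -70426284832804/6534412603 ≈ -10778.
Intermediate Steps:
E(l, Z) = 7 + l + 2*Z*l (E(l, Z) = 7 + ((Z*l + l*Z) + l) = 7 + ((Z*l + Z*l) + l) = 7 + (2*Z*l + l) = 7 + (l + 2*Z*l) = 7 + l + 2*Z*l)
O(q, R) = 7 - R + 57*q (O(q, R) = (7 + q + 2*28*q) - R = (7 + q + 56*q) - R = (7 + 57*q) - R = 7 - R + 57*q)
m = -26137650412/18132411131 (m = 147465*(1/216773) - 354958*1/167294 = 147465/216773 - 177479/83647 = -26137650412/18132411131 ≈ -1.4415)
O(282, 545)/m = (7 - 1*545 + 57*282)/(-26137650412/18132411131) = (7 - 545 + 16074)*(-18132411131/26137650412) = 15536*(-18132411131/26137650412) = -70426284832804/6534412603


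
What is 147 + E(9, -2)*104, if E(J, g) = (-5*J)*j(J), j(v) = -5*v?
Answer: 210747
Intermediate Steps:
E(J, g) = 25*J² (E(J, g) = (-5*J)*(-5*J) = 25*J²)
147 + E(9, -2)*104 = 147 + (25*9²)*104 = 147 + (25*81)*104 = 147 + 2025*104 = 147 + 210600 = 210747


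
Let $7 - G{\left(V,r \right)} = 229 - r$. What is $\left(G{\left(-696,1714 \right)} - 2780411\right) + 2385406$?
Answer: $-393513$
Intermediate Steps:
$G{\left(V,r \right)} = -222 + r$ ($G{\left(V,r \right)} = 7 - \left(229 - r\right) = 7 + \left(-229 + r\right) = -222 + r$)
$\left(G{\left(-696,1714 \right)} - 2780411\right) + 2385406 = \left(\left(-222 + 1714\right) - 2780411\right) + 2385406 = \left(1492 - 2780411\right) + 2385406 = -2778919 + 2385406 = -393513$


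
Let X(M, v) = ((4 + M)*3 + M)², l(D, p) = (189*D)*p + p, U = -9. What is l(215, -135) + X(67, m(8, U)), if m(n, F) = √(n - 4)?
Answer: -5407460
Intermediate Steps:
l(D, p) = p + 189*D*p (l(D, p) = 189*D*p + p = p + 189*D*p)
m(n, F) = √(-4 + n)
X(M, v) = (12 + 4*M)² (X(M, v) = ((12 + 3*M) + M)² = (12 + 4*M)²)
l(215, -135) + X(67, m(8, U)) = -135*(1 + 189*215) + 16*(3 + 67)² = -135*(1 + 40635) + 16*70² = -135*40636 + 16*4900 = -5485860 + 78400 = -5407460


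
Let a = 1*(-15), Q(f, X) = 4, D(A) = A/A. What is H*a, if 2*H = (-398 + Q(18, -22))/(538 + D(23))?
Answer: 2955/539 ≈ 5.4824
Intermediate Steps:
D(A) = 1
a = -15
H = -197/539 (H = ((-398 + 4)/(538 + 1))/2 = (-394/539)/2 = (-394*1/539)/2 = (½)*(-394/539) = -197/539 ≈ -0.36549)
H*a = -197/539*(-15) = 2955/539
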